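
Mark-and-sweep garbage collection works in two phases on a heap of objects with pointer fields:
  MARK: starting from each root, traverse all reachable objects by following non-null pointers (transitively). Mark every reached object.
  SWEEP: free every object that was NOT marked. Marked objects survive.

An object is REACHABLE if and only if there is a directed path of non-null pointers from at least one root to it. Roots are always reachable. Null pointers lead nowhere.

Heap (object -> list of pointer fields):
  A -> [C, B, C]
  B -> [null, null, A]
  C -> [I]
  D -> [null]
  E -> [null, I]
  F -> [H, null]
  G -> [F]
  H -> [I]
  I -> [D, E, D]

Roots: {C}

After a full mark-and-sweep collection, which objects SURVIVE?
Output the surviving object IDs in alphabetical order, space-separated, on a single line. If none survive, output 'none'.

Answer: C D E I

Derivation:
Roots: C
Mark C: refs=I, marked=C
Mark I: refs=D E D, marked=C I
Mark D: refs=null, marked=C D I
Mark E: refs=null I, marked=C D E I
Unmarked (collected): A B F G H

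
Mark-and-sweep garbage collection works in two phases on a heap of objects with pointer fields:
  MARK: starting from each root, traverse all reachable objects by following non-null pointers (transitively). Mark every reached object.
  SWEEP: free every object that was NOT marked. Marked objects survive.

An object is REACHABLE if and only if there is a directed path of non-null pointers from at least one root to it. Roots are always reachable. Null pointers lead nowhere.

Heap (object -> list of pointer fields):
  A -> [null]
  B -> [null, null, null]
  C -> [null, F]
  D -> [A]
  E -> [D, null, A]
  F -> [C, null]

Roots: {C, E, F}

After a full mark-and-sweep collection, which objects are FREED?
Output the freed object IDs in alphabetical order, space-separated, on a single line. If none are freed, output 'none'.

Roots: C E F
Mark C: refs=null F, marked=C
Mark E: refs=D null A, marked=C E
Mark F: refs=C null, marked=C E F
Mark D: refs=A, marked=C D E F
Mark A: refs=null, marked=A C D E F
Unmarked (collected): B

Answer: B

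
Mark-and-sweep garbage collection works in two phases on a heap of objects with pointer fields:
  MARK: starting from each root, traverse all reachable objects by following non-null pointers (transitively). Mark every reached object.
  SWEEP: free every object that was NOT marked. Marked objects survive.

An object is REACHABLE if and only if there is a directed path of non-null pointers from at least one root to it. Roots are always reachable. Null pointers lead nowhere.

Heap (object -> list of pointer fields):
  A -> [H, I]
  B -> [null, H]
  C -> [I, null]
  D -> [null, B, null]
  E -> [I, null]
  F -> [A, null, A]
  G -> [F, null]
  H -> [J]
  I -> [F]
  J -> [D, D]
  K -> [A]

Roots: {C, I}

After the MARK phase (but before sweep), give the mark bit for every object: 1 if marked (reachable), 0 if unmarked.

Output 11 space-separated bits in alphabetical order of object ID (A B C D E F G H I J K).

Answer: 1 1 1 1 0 1 0 1 1 1 0

Derivation:
Roots: C I
Mark C: refs=I null, marked=C
Mark I: refs=F, marked=C I
Mark F: refs=A null A, marked=C F I
Mark A: refs=H I, marked=A C F I
Mark H: refs=J, marked=A C F H I
Mark J: refs=D D, marked=A C F H I J
Mark D: refs=null B null, marked=A C D F H I J
Mark B: refs=null H, marked=A B C D F H I J
Unmarked (collected): E G K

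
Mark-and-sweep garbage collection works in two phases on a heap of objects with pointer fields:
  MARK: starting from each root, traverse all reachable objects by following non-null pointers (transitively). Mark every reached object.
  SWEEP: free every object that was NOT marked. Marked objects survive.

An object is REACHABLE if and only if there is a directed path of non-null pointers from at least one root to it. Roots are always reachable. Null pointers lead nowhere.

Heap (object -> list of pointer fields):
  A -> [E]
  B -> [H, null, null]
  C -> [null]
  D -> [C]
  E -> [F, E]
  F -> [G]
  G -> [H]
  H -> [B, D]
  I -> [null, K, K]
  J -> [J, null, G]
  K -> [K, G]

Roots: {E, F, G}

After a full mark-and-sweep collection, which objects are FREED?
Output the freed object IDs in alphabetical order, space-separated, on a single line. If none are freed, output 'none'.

Answer: A I J K

Derivation:
Roots: E F G
Mark E: refs=F E, marked=E
Mark F: refs=G, marked=E F
Mark G: refs=H, marked=E F G
Mark H: refs=B D, marked=E F G H
Mark B: refs=H null null, marked=B E F G H
Mark D: refs=C, marked=B D E F G H
Mark C: refs=null, marked=B C D E F G H
Unmarked (collected): A I J K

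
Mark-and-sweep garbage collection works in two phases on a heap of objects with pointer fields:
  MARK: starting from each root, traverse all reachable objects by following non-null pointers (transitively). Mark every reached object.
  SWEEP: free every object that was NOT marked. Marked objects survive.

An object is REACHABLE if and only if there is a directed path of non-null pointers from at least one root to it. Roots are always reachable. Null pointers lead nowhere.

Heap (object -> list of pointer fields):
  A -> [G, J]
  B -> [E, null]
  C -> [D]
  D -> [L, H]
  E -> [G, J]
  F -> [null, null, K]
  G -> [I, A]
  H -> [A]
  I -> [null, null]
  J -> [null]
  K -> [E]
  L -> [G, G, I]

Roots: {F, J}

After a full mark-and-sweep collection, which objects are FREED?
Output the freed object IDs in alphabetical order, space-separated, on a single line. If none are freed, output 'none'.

Answer: B C D H L

Derivation:
Roots: F J
Mark F: refs=null null K, marked=F
Mark J: refs=null, marked=F J
Mark K: refs=E, marked=F J K
Mark E: refs=G J, marked=E F J K
Mark G: refs=I A, marked=E F G J K
Mark I: refs=null null, marked=E F G I J K
Mark A: refs=G J, marked=A E F G I J K
Unmarked (collected): B C D H L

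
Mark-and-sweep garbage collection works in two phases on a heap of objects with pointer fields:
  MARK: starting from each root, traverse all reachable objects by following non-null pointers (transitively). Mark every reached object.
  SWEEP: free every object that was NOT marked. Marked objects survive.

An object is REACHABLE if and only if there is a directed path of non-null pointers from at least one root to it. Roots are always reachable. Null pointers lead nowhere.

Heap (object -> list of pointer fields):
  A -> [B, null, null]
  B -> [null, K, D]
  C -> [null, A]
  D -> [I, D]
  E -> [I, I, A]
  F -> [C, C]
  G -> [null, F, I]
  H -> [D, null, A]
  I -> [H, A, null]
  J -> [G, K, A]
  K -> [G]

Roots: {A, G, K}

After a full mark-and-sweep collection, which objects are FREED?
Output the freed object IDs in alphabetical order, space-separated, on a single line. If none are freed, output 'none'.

Roots: A G K
Mark A: refs=B null null, marked=A
Mark G: refs=null F I, marked=A G
Mark K: refs=G, marked=A G K
Mark B: refs=null K D, marked=A B G K
Mark F: refs=C C, marked=A B F G K
Mark I: refs=H A null, marked=A B F G I K
Mark D: refs=I D, marked=A B D F G I K
Mark C: refs=null A, marked=A B C D F G I K
Mark H: refs=D null A, marked=A B C D F G H I K
Unmarked (collected): E J

Answer: E J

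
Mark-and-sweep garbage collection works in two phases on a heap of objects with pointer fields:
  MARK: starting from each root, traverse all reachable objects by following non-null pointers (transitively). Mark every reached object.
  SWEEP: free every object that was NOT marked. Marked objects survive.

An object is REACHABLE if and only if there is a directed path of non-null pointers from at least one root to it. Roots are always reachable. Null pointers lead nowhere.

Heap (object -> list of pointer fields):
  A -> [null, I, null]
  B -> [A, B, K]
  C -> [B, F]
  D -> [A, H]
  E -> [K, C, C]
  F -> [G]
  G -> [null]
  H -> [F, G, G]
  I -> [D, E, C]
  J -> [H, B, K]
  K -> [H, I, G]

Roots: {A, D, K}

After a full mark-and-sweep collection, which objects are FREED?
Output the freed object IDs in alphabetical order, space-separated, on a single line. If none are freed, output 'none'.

Roots: A D K
Mark A: refs=null I null, marked=A
Mark D: refs=A H, marked=A D
Mark K: refs=H I G, marked=A D K
Mark I: refs=D E C, marked=A D I K
Mark H: refs=F G G, marked=A D H I K
Mark G: refs=null, marked=A D G H I K
Mark E: refs=K C C, marked=A D E G H I K
Mark C: refs=B F, marked=A C D E G H I K
Mark F: refs=G, marked=A C D E F G H I K
Mark B: refs=A B K, marked=A B C D E F G H I K
Unmarked (collected): J

Answer: J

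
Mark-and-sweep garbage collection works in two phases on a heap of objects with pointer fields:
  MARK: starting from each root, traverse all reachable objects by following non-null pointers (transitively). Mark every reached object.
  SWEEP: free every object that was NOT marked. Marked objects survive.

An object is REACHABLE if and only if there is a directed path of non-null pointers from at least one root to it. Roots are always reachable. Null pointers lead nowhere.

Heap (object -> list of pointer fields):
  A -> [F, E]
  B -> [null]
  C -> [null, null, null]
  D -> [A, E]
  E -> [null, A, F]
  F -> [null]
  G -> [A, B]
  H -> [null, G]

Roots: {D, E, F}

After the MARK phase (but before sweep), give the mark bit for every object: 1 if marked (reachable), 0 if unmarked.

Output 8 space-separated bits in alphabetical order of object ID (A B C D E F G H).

Roots: D E F
Mark D: refs=A E, marked=D
Mark E: refs=null A F, marked=D E
Mark F: refs=null, marked=D E F
Mark A: refs=F E, marked=A D E F
Unmarked (collected): B C G H

Answer: 1 0 0 1 1 1 0 0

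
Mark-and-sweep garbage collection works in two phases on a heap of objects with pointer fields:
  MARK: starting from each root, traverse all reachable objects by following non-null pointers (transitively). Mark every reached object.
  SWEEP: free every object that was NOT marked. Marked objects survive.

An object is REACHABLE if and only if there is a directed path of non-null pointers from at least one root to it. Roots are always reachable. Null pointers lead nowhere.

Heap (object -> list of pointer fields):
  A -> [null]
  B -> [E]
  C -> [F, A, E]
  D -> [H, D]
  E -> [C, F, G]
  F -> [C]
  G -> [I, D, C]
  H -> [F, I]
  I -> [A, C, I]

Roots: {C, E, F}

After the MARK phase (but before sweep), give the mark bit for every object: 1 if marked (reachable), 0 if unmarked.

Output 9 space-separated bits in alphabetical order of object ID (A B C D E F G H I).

Roots: C E F
Mark C: refs=F A E, marked=C
Mark E: refs=C F G, marked=C E
Mark F: refs=C, marked=C E F
Mark A: refs=null, marked=A C E F
Mark G: refs=I D C, marked=A C E F G
Mark I: refs=A C I, marked=A C E F G I
Mark D: refs=H D, marked=A C D E F G I
Mark H: refs=F I, marked=A C D E F G H I
Unmarked (collected): B

Answer: 1 0 1 1 1 1 1 1 1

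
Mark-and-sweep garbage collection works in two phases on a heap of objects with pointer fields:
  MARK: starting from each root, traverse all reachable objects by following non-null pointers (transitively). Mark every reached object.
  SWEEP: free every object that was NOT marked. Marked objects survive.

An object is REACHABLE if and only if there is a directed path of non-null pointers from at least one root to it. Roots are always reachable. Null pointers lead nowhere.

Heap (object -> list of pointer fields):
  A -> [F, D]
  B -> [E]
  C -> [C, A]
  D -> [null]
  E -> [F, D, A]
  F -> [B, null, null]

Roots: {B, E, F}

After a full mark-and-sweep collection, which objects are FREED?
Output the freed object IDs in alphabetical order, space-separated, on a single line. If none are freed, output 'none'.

Answer: C

Derivation:
Roots: B E F
Mark B: refs=E, marked=B
Mark E: refs=F D A, marked=B E
Mark F: refs=B null null, marked=B E F
Mark D: refs=null, marked=B D E F
Mark A: refs=F D, marked=A B D E F
Unmarked (collected): C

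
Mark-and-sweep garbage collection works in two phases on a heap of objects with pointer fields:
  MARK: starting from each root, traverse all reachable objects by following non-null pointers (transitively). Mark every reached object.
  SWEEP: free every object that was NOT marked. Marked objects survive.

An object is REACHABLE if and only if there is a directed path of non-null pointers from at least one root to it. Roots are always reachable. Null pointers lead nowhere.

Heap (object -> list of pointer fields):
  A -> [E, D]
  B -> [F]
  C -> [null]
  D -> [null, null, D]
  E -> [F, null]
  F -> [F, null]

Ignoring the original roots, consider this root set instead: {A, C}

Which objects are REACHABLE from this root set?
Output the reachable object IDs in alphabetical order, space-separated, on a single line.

Answer: A C D E F

Derivation:
Roots: A C
Mark A: refs=E D, marked=A
Mark C: refs=null, marked=A C
Mark E: refs=F null, marked=A C E
Mark D: refs=null null D, marked=A C D E
Mark F: refs=F null, marked=A C D E F
Unmarked (collected): B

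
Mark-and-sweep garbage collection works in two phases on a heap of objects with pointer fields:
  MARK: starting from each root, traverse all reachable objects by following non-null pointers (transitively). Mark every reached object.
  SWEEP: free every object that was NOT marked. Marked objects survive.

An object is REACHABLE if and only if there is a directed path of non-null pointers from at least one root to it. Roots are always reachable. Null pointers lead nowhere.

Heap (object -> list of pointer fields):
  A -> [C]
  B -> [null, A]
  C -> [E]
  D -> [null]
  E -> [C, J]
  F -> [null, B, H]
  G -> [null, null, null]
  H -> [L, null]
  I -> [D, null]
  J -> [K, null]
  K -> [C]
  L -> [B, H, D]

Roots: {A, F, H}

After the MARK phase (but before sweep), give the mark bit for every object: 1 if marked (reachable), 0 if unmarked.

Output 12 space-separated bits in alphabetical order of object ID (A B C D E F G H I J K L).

Answer: 1 1 1 1 1 1 0 1 0 1 1 1

Derivation:
Roots: A F H
Mark A: refs=C, marked=A
Mark F: refs=null B H, marked=A F
Mark H: refs=L null, marked=A F H
Mark C: refs=E, marked=A C F H
Mark B: refs=null A, marked=A B C F H
Mark L: refs=B H D, marked=A B C F H L
Mark E: refs=C J, marked=A B C E F H L
Mark D: refs=null, marked=A B C D E F H L
Mark J: refs=K null, marked=A B C D E F H J L
Mark K: refs=C, marked=A B C D E F H J K L
Unmarked (collected): G I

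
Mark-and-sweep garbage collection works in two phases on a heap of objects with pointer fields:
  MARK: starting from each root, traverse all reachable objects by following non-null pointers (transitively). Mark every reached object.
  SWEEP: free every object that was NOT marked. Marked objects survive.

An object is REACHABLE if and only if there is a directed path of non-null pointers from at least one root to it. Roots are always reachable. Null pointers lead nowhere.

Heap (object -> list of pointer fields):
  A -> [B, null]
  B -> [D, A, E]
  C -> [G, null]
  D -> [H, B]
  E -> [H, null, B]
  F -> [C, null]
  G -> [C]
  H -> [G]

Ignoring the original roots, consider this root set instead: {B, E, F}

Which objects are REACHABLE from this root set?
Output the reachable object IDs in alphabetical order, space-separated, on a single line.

Answer: A B C D E F G H

Derivation:
Roots: B E F
Mark B: refs=D A E, marked=B
Mark E: refs=H null B, marked=B E
Mark F: refs=C null, marked=B E F
Mark D: refs=H B, marked=B D E F
Mark A: refs=B null, marked=A B D E F
Mark H: refs=G, marked=A B D E F H
Mark C: refs=G null, marked=A B C D E F H
Mark G: refs=C, marked=A B C D E F G H
Unmarked (collected): (none)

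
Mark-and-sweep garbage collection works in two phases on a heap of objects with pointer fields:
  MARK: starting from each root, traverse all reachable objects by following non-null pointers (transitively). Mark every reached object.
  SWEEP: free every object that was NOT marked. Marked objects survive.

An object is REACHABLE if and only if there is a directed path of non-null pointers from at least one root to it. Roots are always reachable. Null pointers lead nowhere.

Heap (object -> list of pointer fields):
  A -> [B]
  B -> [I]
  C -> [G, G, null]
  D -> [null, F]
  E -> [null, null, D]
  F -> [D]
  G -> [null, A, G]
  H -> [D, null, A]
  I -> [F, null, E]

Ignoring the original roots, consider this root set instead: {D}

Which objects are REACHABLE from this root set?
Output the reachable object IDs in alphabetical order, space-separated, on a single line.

Roots: D
Mark D: refs=null F, marked=D
Mark F: refs=D, marked=D F
Unmarked (collected): A B C E G H I

Answer: D F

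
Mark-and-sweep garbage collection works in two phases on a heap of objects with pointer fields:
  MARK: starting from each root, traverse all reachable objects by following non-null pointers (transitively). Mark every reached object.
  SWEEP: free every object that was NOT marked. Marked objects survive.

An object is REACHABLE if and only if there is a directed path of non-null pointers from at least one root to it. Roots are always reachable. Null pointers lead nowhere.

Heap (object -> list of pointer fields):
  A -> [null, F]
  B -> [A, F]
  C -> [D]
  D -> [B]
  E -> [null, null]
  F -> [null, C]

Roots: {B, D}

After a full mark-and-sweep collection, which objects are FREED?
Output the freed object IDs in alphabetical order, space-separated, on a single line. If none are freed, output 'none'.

Answer: E

Derivation:
Roots: B D
Mark B: refs=A F, marked=B
Mark D: refs=B, marked=B D
Mark A: refs=null F, marked=A B D
Mark F: refs=null C, marked=A B D F
Mark C: refs=D, marked=A B C D F
Unmarked (collected): E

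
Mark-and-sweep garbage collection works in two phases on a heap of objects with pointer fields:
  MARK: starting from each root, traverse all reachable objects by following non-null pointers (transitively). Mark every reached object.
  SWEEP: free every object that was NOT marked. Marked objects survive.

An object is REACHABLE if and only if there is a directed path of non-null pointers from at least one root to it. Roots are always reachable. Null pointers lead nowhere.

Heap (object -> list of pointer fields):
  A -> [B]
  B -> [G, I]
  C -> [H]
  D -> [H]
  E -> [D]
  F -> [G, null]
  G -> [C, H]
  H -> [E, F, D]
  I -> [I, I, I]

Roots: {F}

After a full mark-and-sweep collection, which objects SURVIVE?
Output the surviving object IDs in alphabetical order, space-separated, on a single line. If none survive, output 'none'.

Answer: C D E F G H

Derivation:
Roots: F
Mark F: refs=G null, marked=F
Mark G: refs=C H, marked=F G
Mark C: refs=H, marked=C F G
Mark H: refs=E F D, marked=C F G H
Mark E: refs=D, marked=C E F G H
Mark D: refs=H, marked=C D E F G H
Unmarked (collected): A B I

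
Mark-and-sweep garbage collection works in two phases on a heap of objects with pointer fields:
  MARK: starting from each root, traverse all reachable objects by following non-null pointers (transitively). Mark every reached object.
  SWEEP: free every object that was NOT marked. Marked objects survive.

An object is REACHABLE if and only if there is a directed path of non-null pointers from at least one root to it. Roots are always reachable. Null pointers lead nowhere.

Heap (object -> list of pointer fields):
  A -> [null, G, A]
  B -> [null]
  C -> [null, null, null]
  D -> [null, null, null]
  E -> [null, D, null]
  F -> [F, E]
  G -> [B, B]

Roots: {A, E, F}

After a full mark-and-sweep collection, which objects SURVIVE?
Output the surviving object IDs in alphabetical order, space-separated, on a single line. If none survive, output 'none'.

Roots: A E F
Mark A: refs=null G A, marked=A
Mark E: refs=null D null, marked=A E
Mark F: refs=F E, marked=A E F
Mark G: refs=B B, marked=A E F G
Mark D: refs=null null null, marked=A D E F G
Mark B: refs=null, marked=A B D E F G
Unmarked (collected): C

Answer: A B D E F G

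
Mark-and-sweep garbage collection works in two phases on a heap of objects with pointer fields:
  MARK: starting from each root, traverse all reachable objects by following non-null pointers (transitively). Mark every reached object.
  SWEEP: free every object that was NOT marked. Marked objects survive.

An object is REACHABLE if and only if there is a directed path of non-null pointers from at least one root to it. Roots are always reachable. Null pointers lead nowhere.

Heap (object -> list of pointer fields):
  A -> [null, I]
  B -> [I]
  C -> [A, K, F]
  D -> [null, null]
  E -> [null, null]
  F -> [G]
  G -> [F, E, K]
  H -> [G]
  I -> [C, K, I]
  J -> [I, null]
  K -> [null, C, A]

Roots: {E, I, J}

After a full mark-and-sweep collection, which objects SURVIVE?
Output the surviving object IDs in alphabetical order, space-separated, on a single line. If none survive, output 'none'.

Answer: A C E F G I J K

Derivation:
Roots: E I J
Mark E: refs=null null, marked=E
Mark I: refs=C K I, marked=E I
Mark J: refs=I null, marked=E I J
Mark C: refs=A K F, marked=C E I J
Mark K: refs=null C A, marked=C E I J K
Mark A: refs=null I, marked=A C E I J K
Mark F: refs=G, marked=A C E F I J K
Mark G: refs=F E K, marked=A C E F G I J K
Unmarked (collected): B D H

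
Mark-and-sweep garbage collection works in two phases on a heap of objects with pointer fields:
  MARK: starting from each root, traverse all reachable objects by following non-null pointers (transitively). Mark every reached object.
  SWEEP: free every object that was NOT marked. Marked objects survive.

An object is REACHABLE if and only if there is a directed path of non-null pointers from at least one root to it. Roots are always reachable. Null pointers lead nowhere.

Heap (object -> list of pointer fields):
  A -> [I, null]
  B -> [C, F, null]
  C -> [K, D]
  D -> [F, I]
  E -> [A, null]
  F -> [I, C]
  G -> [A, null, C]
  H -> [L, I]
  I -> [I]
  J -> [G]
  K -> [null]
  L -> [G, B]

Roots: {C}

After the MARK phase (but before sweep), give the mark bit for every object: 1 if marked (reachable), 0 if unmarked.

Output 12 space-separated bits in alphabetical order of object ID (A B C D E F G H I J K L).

Answer: 0 0 1 1 0 1 0 0 1 0 1 0

Derivation:
Roots: C
Mark C: refs=K D, marked=C
Mark K: refs=null, marked=C K
Mark D: refs=F I, marked=C D K
Mark F: refs=I C, marked=C D F K
Mark I: refs=I, marked=C D F I K
Unmarked (collected): A B E G H J L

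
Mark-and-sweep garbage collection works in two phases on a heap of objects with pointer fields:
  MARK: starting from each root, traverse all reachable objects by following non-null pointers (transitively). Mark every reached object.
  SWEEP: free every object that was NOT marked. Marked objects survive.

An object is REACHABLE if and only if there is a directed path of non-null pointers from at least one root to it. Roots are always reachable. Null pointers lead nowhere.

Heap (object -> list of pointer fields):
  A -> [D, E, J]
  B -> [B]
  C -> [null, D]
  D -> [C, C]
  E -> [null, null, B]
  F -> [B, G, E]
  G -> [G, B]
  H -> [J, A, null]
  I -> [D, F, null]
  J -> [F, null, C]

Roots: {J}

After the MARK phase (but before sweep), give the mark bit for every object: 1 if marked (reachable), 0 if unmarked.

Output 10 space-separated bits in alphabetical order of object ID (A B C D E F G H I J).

Roots: J
Mark J: refs=F null C, marked=J
Mark F: refs=B G E, marked=F J
Mark C: refs=null D, marked=C F J
Mark B: refs=B, marked=B C F J
Mark G: refs=G B, marked=B C F G J
Mark E: refs=null null B, marked=B C E F G J
Mark D: refs=C C, marked=B C D E F G J
Unmarked (collected): A H I

Answer: 0 1 1 1 1 1 1 0 0 1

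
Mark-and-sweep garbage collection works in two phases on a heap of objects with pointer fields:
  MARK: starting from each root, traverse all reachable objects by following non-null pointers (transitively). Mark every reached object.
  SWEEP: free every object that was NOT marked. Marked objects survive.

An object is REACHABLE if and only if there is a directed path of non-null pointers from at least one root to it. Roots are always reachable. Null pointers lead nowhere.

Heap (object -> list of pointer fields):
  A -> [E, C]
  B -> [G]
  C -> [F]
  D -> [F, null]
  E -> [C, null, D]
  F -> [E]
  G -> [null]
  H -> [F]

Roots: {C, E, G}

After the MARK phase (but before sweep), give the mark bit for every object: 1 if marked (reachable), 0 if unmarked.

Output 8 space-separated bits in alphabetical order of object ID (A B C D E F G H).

Answer: 0 0 1 1 1 1 1 0

Derivation:
Roots: C E G
Mark C: refs=F, marked=C
Mark E: refs=C null D, marked=C E
Mark G: refs=null, marked=C E G
Mark F: refs=E, marked=C E F G
Mark D: refs=F null, marked=C D E F G
Unmarked (collected): A B H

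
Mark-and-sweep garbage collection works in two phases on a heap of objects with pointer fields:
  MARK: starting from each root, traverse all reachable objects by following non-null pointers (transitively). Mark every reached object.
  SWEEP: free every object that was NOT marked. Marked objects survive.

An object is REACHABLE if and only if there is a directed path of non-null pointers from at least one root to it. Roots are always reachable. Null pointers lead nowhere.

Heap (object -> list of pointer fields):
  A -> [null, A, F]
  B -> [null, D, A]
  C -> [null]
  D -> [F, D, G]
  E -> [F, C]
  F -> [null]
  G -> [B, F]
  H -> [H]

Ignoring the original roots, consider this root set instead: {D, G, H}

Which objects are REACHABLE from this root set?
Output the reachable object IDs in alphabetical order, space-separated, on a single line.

Roots: D G H
Mark D: refs=F D G, marked=D
Mark G: refs=B F, marked=D G
Mark H: refs=H, marked=D G H
Mark F: refs=null, marked=D F G H
Mark B: refs=null D A, marked=B D F G H
Mark A: refs=null A F, marked=A B D F G H
Unmarked (collected): C E

Answer: A B D F G H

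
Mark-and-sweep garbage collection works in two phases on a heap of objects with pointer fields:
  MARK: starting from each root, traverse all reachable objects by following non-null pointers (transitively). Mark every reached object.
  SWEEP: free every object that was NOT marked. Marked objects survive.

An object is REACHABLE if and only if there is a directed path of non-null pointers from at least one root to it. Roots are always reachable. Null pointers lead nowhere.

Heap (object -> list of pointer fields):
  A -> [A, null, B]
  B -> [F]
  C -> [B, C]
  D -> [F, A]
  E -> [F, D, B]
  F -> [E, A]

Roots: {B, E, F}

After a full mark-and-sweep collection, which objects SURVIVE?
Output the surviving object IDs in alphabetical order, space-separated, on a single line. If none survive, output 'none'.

Roots: B E F
Mark B: refs=F, marked=B
Mark E: refs=F D B, marked=B E
Mark F: refs=E A, marked=B E F
Mark D: refs=F A, marked=B D E F
Mark A: refs=A null B, marked=A B D E F
Unmarked (collected): C

Answer: A B D E F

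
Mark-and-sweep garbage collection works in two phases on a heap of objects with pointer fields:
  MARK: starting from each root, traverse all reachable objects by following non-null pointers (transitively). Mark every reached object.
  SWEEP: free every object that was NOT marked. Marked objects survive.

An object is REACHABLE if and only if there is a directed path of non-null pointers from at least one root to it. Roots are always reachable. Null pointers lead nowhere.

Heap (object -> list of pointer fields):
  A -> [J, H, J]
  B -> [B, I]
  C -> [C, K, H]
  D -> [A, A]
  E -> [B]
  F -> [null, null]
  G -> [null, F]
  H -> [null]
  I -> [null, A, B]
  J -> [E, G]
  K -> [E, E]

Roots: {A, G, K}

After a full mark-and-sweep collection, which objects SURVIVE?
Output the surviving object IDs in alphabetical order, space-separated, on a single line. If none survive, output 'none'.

Roots: A G K
Mark A: refs=J H J, marked=A
Mark G: refs=null F, marked=A G
Mark K: refs=E E, marked=A G K
Mark J: refs=E G, marked=A G J K
Mark H: refs=null, marked=A G H J K
Mark F: refs=null null, marked=A F G H J K
Mark E: refs=B, marked=A E F G H J K
Mark B: refs=B I, marked=A B E F G H J K
Mark I: refs=null A B, marked=A B E F G H I J K
Unmarked (collected): C D

Answer: A B E F G H I J K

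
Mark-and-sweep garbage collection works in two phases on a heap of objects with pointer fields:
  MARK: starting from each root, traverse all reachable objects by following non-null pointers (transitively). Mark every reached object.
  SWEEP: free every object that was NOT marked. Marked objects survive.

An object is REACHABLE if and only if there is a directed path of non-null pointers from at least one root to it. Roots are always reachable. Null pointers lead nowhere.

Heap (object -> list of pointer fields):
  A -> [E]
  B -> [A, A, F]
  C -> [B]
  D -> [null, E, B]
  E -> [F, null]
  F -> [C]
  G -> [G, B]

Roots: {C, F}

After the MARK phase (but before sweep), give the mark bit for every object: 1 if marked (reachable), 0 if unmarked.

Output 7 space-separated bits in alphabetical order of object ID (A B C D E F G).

Roots: C F
Mark C: refs=B, marked=C
Mark F: refs=C, marked=C F
Mark B: refs=A A F, marked=B C F
Mark A: refs=E, marked=A B C F
Mark E: refs=F null, marked=A B C E F
Unmarked (collected): D G

Answer: 1 1 1 0 1 1 0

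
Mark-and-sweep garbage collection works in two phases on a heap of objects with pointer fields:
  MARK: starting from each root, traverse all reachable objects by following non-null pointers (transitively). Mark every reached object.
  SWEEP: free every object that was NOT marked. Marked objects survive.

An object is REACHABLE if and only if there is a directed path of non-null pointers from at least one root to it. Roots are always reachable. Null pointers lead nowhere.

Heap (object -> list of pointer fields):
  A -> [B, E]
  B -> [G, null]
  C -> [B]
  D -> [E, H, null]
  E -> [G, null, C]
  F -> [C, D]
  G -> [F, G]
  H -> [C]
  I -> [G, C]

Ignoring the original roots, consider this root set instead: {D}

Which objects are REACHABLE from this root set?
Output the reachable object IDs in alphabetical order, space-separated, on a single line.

Roots: D
Mark D: refs=E H null, marked=D
Mark E: refs=G null C, marked=D E
Mark H: refs=C, marked=D E H
Mark G: refs=F G, marked=D E G H
Mark C: refs=B, marked=C D E G H
Mark F: refs=C D, marked=C D E F G H
Mark B: refs=G null, marked=B C D E F G H
Unmarked (collected): A I

Answer: B C D E F G H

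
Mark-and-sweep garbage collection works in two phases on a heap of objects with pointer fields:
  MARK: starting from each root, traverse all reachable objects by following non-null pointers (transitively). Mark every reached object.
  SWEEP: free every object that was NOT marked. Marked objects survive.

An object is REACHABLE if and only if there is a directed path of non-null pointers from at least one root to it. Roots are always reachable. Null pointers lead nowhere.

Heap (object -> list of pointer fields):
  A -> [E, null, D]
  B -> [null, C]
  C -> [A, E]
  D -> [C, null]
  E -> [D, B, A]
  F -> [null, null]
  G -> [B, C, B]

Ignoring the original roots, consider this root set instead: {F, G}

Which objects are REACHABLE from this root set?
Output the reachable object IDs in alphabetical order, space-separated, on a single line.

Answer: A B C D E F G

Derivation:
Roots: F G
Mark F: refs=null null, marked=F
Mark G: refs=B C B, marked=F G
Mark B: refs=null C, marked=B F G
Mark C: refs=A E, marked=B C F G
Mark A: refs=E null D, marked=A B C F G
Mark E: refs=D B A, marked=A B C E F G
Mark D: refs=C null, marked=A B C D E F G
Unmarked (collected): (none)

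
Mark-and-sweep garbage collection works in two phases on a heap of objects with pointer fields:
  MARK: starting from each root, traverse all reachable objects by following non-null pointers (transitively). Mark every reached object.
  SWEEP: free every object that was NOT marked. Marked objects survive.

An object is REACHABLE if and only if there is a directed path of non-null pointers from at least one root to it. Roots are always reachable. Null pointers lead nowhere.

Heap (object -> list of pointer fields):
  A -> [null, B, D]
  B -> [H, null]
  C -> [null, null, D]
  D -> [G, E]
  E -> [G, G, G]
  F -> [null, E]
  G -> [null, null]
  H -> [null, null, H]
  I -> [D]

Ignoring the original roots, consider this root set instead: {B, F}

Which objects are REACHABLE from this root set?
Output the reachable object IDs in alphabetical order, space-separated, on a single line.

Answer: B E F G H

Derivation:
Roots: B F
Mark B: refs=H null, marked=B
Mark F: refs=null E, marked=B F
Mark H: refs=null null H, marked=B F H
Mark E: refs=G G G, marked=B E F H
Mark G: refs=null null, marked=B E F G H
Unmarked (collected): A C D I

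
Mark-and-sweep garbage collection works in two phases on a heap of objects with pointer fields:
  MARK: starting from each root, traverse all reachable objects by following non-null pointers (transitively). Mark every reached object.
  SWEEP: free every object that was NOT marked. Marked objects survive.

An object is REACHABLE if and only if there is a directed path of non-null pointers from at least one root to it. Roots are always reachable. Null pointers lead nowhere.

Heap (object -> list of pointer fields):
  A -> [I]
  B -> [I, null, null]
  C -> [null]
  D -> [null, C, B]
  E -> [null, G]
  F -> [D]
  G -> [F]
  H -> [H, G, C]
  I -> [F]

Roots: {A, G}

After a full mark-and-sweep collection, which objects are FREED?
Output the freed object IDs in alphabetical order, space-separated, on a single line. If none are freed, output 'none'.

Answer: E H

Derivation:
Roots: A G
Mark A: refs=I, marked=A
Mark G: refs=F, marked=A G
Mark I: refs=F, marked=A G I
Mark F: refs=D, marked=A F G I
Mark D: refs=null C B, marked=A D F G I
Mark C: refs=null, marked=A C D F G I
Mark B: refs=I null null, marked=A B C D F G I
Unmarked (collected): E H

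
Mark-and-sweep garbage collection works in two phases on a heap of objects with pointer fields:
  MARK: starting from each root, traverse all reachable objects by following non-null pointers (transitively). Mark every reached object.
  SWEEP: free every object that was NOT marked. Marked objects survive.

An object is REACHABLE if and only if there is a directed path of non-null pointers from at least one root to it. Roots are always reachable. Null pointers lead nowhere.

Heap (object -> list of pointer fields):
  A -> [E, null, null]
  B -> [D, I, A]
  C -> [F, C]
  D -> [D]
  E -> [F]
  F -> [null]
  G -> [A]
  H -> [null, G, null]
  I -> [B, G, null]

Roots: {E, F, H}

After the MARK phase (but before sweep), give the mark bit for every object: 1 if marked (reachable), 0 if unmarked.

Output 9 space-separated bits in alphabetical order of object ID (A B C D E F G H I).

Roots: E F H
Mark E: refs=F, marked=E
Mark F: refs=null, marked=E F
Mark H: refs=null G null, marked=E F H
Mark G: refs=A, marked=E F G H
Mark A: refs=E null null, marked=A E F G H
Unmarked (collected): B C D I

Answer: 1 0 0 0 1 1 1 1 0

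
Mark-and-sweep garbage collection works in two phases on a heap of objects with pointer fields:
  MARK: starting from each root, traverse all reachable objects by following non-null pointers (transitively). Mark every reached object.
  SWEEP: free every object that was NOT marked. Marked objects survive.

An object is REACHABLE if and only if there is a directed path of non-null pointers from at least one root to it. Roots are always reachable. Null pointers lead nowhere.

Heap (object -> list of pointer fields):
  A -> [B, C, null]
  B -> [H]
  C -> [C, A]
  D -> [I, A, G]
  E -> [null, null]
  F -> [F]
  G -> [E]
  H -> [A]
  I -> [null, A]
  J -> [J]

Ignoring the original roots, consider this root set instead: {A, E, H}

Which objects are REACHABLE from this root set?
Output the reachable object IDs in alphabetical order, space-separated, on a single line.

Roots: A E H
Mark A: refs=B C null, marked=A
Mark E: refs=null null, marked=A E
Mark H: refs=A, marked=A E H
Mark B: refs=H, marked=A B E H
Mark C: refs=C A, marked=A B C E H
Unmarked (collected): D F G I J

Answer: A B C E H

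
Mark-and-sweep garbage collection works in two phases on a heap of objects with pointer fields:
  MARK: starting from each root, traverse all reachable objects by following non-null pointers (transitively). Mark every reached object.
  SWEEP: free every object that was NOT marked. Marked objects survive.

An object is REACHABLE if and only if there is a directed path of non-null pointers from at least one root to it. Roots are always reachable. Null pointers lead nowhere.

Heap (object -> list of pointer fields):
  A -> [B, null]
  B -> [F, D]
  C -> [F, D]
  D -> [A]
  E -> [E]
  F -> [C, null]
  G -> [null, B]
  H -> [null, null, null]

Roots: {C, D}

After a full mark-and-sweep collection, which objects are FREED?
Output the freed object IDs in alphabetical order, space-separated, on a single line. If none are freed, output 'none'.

Roots: C D
Mark C: refs=F D, marked=C
Mark D: refs=A, marked=C D
Mark F: refs=C null, marked=C D F
Mark A: refs=B null, marked=A C D F
Mark B: refs=F D, marked=A B C D F
Unmarked (collected): E G H

Answer: E G H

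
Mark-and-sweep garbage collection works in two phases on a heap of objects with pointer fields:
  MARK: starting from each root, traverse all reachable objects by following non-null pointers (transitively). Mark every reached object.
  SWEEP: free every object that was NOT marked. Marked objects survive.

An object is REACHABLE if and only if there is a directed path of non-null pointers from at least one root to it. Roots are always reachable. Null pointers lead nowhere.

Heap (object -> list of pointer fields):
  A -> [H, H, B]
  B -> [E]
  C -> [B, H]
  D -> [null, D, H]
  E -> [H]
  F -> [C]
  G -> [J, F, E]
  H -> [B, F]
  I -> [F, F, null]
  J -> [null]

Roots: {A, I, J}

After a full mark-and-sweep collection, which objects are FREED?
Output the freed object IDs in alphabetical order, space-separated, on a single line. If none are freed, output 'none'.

Answer: D G

Derivation:
Roots: A I J
Mark A: refs=H H B, marked=A
Mark I: refs=F F null, marked=A I
Mark J: refs=null, marked=A I J
Mark H: refs=B F, marked=A H I J
Mark B: refs=E, marked=A B H I J
Mark F: refs=C, marked=A B F H I J
Mark E: refs=H, marked=A B E F H I J
Mark C: refs=B H, marked=A B C E F H I J
Unmarked (collected): D G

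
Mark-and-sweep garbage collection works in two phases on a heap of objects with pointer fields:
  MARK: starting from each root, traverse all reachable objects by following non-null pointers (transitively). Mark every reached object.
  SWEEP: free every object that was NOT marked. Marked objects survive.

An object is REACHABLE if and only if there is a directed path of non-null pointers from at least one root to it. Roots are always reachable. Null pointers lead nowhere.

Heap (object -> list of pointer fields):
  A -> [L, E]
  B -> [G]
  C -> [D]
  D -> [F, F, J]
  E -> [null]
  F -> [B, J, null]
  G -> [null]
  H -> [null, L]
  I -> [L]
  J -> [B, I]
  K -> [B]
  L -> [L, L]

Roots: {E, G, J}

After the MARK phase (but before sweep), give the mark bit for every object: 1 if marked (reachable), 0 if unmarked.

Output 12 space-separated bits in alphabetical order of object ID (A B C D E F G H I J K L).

Roots: E G J
Mark E: refs=null, marked=E
Mark G: refs=null, marked=E G
Mark J: refs=B I, marked=E G J
Mark B: refs=G, marked=B E G J
Mark I: refs=L, marked=B E G I J
Mark L: refs=L L, marked=B E G I J L
Unmarked (collected): A C D F H K

Answer: 0 1 0 0 1 0 1 0 1 1 0 1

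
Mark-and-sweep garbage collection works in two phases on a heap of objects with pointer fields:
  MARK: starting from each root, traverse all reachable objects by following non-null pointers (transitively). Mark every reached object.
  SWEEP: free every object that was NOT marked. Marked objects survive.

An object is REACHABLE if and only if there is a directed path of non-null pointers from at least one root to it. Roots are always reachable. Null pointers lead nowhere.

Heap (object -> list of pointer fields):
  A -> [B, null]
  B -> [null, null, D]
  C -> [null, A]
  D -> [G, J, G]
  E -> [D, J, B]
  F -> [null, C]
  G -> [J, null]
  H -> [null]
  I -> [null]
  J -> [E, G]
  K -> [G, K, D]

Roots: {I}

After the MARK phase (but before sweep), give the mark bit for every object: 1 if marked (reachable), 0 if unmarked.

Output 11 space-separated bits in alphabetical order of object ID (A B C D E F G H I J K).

Answer: 0 0 0 0 0 0 0 0 1 0 0

Derivation:
Roots: I
Mark I: refs=null, marked=I
Unmarked (collected): A B C D E F G H J K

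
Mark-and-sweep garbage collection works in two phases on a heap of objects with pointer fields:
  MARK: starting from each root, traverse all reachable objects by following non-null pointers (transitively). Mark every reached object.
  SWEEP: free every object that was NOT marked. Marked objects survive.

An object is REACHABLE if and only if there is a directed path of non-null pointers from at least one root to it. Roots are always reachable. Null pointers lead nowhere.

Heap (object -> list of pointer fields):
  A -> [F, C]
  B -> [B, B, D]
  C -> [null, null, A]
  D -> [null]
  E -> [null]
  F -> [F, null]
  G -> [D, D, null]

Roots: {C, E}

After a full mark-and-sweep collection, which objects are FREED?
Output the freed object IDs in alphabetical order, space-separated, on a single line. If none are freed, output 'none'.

Answer: B D G

Derivation:
Roots: C E
Mark C: refs=null null A, marked=C
Mark E: refs=null, marked=C E
Mark A: refs=F C, marked=A C E
Mark F: refs=F null, marked=A C E F
Unmarked (collected): B D G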